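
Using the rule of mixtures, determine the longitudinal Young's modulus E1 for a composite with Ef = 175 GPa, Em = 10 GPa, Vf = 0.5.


E1 = Ef*Vf + Em*(1-Vf) = 175*0.5 + 10*0.5 = 92.5 GPa

92.5 GPa


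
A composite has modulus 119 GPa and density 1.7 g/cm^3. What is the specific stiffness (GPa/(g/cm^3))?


Specific stiffness = E/rho = 119/1.7 = 70.0 GPa/(g/cm^3)

70.0 GPa/(g/cm^3)


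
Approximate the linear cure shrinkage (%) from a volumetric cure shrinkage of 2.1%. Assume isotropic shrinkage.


Linear shrinkage ≈ vol_shrink/3 = 2.1/3 = 0.7%

0.7%


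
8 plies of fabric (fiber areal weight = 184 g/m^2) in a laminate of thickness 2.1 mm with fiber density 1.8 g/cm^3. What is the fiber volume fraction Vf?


Vf = n * FAW / (rho_f * h * 1000) = 8 * 184 / (1.8 * 2.1 * 1000) = 0.3894

0.3894


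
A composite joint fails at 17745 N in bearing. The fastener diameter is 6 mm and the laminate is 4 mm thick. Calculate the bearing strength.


sigma_br = F/(d*h) = 17745/(6*4) = 739.4 MPa

739.4 MPa


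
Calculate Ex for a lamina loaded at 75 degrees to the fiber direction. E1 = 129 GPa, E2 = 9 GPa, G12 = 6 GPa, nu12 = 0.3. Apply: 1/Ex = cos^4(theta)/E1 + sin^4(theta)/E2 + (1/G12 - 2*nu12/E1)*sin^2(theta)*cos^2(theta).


cos^4(75) = 0.004487, sin^4(75) = 0.870513, sin^2(75)*cos^2(75) = 0.0625
1/G12 - 2*nu12/E1 = 1/6 - 2*0.3/129 = 0.162016 GPa^-1
1/Ex = 0.004487/129 + 0.870513/9 + 0.162016*0.0625 = 0.1068844 GPa^-1
Ex = 9.36 GPa

9.36 GPa


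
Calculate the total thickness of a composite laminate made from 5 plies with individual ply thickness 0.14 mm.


h = n * t_ply = 5 * 0.14 = 0.7 mm

0.7 mm


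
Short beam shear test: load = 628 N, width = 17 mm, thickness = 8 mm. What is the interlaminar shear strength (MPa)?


ILSS = 3F/(4bh) = 3*628/(4*17*8) = 3.46 MPa

3.46 MPa


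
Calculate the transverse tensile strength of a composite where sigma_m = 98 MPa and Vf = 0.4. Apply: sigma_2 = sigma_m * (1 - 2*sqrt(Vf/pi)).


factor = 1 - 2*sqrt(0.4/pi) = 0.2864
sigma_2 = 98 * 0.2864 = 28.06 MPa

28.06 MPa


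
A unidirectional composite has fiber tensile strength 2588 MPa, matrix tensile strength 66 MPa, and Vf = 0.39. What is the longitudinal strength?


sigma_1 = sigma_f*Vf + sigma_m*(1-Vf) = 2588*0.39 + 66*0.61 = 1049.6 MPa

1049.6 MPa


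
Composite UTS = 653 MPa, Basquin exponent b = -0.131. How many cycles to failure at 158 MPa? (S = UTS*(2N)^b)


N = 0.5 * (S/UTS)^(1/b) = 0.5 * (158/653)^(1/-0.131) = 25305.5045 cycles

25305.5045 cycles


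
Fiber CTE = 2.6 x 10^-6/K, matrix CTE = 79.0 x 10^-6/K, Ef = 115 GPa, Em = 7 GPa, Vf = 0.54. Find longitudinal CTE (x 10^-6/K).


E1 = Ef*Vf + Em*(1-Vf) = 65.32
alpha_1 = (alpha_f*Ef*Vf + alpha_m*Em*(1-Vf))/E1 = 6.37 x 10^-6/K

6.37 x 10^-6/K


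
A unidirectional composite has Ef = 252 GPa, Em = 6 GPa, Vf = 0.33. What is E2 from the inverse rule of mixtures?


1/E2 = Vf/Ef + (1-Vf)/Em = 0.33/252 + 0.67/6
E2 = 8.85 GPa

8.85 GPa


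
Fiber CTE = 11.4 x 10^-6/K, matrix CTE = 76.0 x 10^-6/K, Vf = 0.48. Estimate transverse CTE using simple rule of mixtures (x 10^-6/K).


alpha_2 = alpha_f*Vf + alpha_m*(1-Vf) = 11.4*0.48 + 76.0*0.52 = 45.0 x 10^-6/K

45.0 x 10^-6/K


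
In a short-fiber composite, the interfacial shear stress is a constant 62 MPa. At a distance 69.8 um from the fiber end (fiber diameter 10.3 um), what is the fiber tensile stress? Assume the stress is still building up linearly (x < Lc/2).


Force balance: sigma_f * (pi*d^2/4) = tau * (pi*d) * x  ->  sigma_f = 4 * tau * x / d
sigma_f = 4 * 62 * 69.8 / 10.3 = 1680.6 MPa

1680.6 MPa


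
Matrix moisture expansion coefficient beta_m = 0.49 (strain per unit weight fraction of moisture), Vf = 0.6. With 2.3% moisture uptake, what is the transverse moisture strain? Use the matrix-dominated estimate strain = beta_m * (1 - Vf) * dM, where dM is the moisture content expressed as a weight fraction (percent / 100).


dM = 2.3/100 = 0.023
strain = beta_m * (1-Vf) * dM = 0.49 * 0.4 * 0.023 = 0.004508

0.004508


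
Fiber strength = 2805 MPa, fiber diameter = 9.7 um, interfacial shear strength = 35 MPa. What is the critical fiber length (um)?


Lc = sigma_f * d / (2 * tau_i) = 2805 * 9.7 / (2 * 35) = 388.7 um

388.7 um


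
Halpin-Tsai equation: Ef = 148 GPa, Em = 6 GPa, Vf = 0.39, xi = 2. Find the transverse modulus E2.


eta = (Ef/Em - 1)/(Ef/Em + xi) = (24.6667 - 1)/(24.6667 + 2) = 0.8875
E2 = Em*(1+xi*eta*Vf)/(1-eta*Vf) = 15.53 GPa

15.53 GPa


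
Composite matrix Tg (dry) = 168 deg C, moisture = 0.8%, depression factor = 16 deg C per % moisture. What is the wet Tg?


Tg_wet = Tg_dry - k*moisture = 168 - 16*0.8 = 155.2 deg C

155.2 deg C


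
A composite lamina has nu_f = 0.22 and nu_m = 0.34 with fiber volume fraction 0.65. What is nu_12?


nu_12 = nu_f*Vf + nu_m*(1-Vf) = 0.22*0.65 + 0.34*0.35 = 0.262

0.262


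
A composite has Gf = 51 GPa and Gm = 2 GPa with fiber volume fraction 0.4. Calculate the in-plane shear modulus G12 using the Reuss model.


1/G12 = Vf/Gf + (1-Vf)/Gm = 0.4/51 + 0.6/2
G12 = 3.25 GPa

3.25 GPa


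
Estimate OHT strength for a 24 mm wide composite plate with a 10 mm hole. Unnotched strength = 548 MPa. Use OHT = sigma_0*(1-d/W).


OHT = sigma_0*(1-d/W) = 548*(1-10/24) = 319.7 MPa

319.7 MPa


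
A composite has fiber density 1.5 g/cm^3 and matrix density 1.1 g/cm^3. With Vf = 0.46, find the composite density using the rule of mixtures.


rho_c = rho_f*Vf + rho_m*(1-Vf) = 1.5*0.46 + 1.1*0.54 = 1.284 g/cm^3

1.284 g/cm^3


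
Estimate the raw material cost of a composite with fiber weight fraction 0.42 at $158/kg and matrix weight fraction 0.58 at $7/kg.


Cost = cost_f*Wf + cost_m*Wm = 158*0.42 + 7*0.58 = $70.42/kg

$70.42/kg


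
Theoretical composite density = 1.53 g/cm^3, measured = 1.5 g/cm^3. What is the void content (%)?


Void% = (rho_theo - rho_actual)/rho_theo * 100 = (1.53 - 1.5)/1.53 * 100 = 1.96%

1.96%


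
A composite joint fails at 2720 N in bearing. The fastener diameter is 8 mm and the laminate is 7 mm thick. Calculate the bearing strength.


sigma_br = F/(d*h) = 2720/(8*7) = 48.6 MPa

48.6 MPa


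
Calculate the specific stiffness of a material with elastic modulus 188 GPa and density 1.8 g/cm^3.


Specific stiffness = E/rho = 188/1.8 = 104.4 GPa/(g/cm^3)

104.4 GPa/(g/cm^3)


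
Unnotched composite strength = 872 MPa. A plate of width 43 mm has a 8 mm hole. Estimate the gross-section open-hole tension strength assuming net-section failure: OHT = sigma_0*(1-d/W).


OHT = sigma_0*(1-d/W) = 872*(1-8/43) = 709.8 MPa

709.8 MPa


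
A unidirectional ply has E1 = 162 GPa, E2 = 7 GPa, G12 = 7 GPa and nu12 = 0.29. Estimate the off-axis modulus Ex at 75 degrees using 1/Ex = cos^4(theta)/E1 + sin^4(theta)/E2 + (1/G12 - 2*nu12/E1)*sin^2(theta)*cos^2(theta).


cos^4(75) = 0.004487, sin^4(75) = 0.870513, sin^2(75)*cos^2(75) = 0.0625
1/G12 - 2*nu12/E1 = 1/7 - 2*0.29/162 = 0.139277 GPa^-1
1/Ex = 0.004487/162 + 0.870513/7 + 0.139277*0.0625 = 0.1330915 GPa^-1
Ex = 7.51 GPa

7.51 GPa


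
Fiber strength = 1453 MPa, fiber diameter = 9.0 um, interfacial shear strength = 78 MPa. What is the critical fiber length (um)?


Lc = sigma_f * d / (2 * tau_i) = 1453 * 9.0 / (2 * 78) = 83.8 um

83.8 um


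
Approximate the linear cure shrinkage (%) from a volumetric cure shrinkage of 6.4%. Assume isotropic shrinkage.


Linear shrinkage ≈ vol_shrink/3 = 6.4/3 = 2.133%

2.133%


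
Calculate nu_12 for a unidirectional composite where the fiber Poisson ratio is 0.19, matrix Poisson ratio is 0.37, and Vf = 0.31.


nu_12 = nu_f*Vf + nu_m*(1-Vf) = 0.19*0.31 + 0.37*0.69 = 0.3142

0.3142


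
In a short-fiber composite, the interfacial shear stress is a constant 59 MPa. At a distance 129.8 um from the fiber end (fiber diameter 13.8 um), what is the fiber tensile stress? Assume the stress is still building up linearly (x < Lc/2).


Force balance: sigma_f * (pi*d^2/4) = tau * (pi*d) * x  ->  sigma_f = 4 * tau * x / d
sigma_f = 4 * 59 * 129.8 / 13.8 = 2219.8 MPa

2219.8 MPa


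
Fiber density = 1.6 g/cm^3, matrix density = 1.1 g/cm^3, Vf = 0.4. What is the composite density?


rho_c = rho_f*Vf + rho_m*(1-Vf) = 1.6*0.4 + 1.1*0.6 = 1.3 g/cm^3

1.3 g/cm^3


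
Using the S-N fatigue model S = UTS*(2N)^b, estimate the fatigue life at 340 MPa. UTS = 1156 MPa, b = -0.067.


N = 0.5 * (S/UTS)^(1/b) = 0.5 * (340/1156)^(1/-0.067) = 4.2805e+07 cycles

4.2805e+07 cycles


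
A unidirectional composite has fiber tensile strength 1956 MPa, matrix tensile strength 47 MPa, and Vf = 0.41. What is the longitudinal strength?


sigma_1 = sigma_f*Vf + sigma_m*(1-Vf) = 1956*0.41 + 47*0.59 = 829.7 MPa

829.7 MPa


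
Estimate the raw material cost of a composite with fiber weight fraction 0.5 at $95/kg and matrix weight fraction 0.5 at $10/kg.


Cost = cost_f*Wf + cost_m*Wm = 95*0.5 + 10*0.5 = $52.5/kg

$52.5/kg


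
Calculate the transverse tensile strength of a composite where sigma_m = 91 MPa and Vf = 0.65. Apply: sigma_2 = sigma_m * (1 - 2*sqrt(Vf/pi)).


factor = 1 - 2*sqrt(0.65/pi) = 0.0903
sigma_2 = 91 * 0.0903 = 8.21 MPa

8.21 MPa


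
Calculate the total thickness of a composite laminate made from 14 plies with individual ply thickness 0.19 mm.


h = n * t_ply = 14 * 0.19 = 2.66 mm

2.66 mm


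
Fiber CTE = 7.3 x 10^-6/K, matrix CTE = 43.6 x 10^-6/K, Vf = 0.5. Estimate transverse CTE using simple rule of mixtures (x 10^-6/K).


alpha_2 = alpha_f*Vf + alpha_m*(1-Vf) = 7.3*0.5 + 43.6*0.5 = 25.5 x 10^-6/K

25.5 x 10^-6/K


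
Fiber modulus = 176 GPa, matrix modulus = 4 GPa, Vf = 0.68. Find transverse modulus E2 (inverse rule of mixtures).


1/E2 = Vf/Ef + (1-Vf)/Em = 0.68/176 + 0.32/4
E2 = 11.92 GPa

11.92 GPa


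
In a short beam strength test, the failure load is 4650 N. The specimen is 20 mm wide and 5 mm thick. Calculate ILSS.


ILSS = 3F/(4bh) = 3*4650/(4*20*5) = 34.88 MPa

34.88 MPa


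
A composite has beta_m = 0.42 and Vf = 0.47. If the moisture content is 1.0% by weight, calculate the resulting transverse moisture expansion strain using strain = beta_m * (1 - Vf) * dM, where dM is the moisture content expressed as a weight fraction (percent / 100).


dM = 1.0/100 = 0.01
strain = beta_m * (1-Vf) * dM = 0.42 * 0.53 * 0.01 = 0.002226

0.002226


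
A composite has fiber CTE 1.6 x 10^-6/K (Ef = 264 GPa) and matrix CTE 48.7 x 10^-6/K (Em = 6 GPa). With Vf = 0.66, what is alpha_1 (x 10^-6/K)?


E1 = Ef*Vf + Em*(1-Vf) = 176.28
alpha_1 = (alpha_f*Ef*Vf + alpha_m*Em*(1-Vf))/E1 = 2.15 x 10^-6/K

2.15 x 10^-6/K


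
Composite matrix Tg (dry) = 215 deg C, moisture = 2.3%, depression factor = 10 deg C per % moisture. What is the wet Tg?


Tg_wet = Tg_dry - k*moisture = 215 - 10*2.3 = 192.0 deg C

192.0 deg C


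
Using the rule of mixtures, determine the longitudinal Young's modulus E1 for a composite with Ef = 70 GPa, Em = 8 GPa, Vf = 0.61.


E1 = Ef*Vf + Em*(1-Vf) = 70*0.61 + 8*0.39 = 45.82 GPa

45.82 GPa


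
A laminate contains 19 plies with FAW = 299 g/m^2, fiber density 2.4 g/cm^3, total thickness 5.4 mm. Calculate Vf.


Vf = n * FAW / (rho_f * h * 1000) = 19 * 299 / (2.4 * 5.4 * 1000) = 0.4383

0.4383


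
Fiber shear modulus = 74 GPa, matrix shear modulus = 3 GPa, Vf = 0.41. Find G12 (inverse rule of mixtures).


1/G12 = Vf/Gf + (1-Vf)/Gm = 0.41/74 + 0.59/3
G12 = 4.95 GPa

4.95 GPa


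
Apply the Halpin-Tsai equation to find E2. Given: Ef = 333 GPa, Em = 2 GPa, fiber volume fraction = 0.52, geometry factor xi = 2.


eta = (Ef/Em - 1)/(Ef/Em + xi) = (166.5 - 1)/(166.5 + 2) = 0.9822
E2 = Em*(1+xi*eta*Vf)/(1-eta*Vf) = 8.26 GPa

8.26 GPa


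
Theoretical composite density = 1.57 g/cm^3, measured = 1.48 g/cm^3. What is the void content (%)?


Void% = (rho_theo - rho_actual)/rho_theo * 100 = (1.57 - 1.48)/1.57 * 100 = 5.73%

5.73%


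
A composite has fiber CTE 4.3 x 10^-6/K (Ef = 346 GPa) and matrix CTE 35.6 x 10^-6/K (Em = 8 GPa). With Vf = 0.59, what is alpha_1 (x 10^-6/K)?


E1 = Ef*Vf + Em*(1-Vf) = 207.42
alpha_1 = (alpha_f*Ef*Vf + alpha_m*Em*(1-Vf))/E1 = 4.79 x 10^-6/K

4.79 x 10^-6/K


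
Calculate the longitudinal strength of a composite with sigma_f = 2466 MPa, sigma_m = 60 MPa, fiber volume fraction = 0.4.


sigma_1 = sigma_f*Vf + sigma_m*(1-Vf) = 2466*0.4 + 60*0.6 = 1022.4 MPa

1022.4 MPa


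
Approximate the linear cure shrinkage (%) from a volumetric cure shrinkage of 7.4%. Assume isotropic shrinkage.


Linear shrinkage ≈ vol_shrink/3 = 7.4/3 = 2.467%

2.467%


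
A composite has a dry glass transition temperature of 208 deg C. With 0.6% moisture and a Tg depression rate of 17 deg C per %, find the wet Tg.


Tg_wet = Tg_dry - k*moisture = 208 - 17*0.6 = 197.8 deg C

197.8 deg C


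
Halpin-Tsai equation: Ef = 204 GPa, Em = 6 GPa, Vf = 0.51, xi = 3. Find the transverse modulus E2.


eta = (Ef/Em - 1)/(Ef/Em + xi) = (34.0 - 1)/(34.0 + 3) = 0.8919
E2 = Em*(1+xi*eta*Vf)/(1-eta*Vf) = 26.03 GPa

26.03 GPa


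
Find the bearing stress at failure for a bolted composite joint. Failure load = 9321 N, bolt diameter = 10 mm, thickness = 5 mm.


sigma_br = F/(d*h) = 9321/(10*5) = 186.4 MPa

186.4 MPa


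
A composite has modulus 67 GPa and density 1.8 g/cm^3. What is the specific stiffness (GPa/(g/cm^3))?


Specific stiffness = E/rho = 67/1.8 = 37.2 GPa/(g/cm^3)

37.2 GPa/(g/cm^3)


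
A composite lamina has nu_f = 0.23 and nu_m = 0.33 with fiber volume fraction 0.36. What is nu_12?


nu_12 = nu_f*Vf + nu_m*(1-Vf) = 0.23*0.36 + 0.33*0.64 = 0.294

0.294


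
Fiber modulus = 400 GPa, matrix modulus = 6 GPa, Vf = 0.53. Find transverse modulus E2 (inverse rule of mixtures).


1/E2 = Vf/Ef + (1-Vf)/Em = 0.53/400 + 0.47/6
E2 = 12.55 GPa

12.55 GPa


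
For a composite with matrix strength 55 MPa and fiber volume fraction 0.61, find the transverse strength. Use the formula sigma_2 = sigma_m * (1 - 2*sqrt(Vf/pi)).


factor = 1 - 2*sqrt(0.61/pi) = 0.1187
sigma_2 = 55 * 0.1187 = 6.53 MPa

6.53 MPa


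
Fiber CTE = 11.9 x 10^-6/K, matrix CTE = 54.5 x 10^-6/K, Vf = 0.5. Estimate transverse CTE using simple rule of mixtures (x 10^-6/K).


alpha_2 = alpha_f*Vf + alpha_m*(1-Vf) = 11.9*0.5 + 54.5*0.5 = 33.2 x 10^-6/K

33.2 x 10^-6/K


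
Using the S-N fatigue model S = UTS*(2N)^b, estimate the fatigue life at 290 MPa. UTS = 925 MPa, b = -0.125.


N = 0.5 * (S/UTS)^(1/b) = 0.5 * (290/925)^(1/-0.125) = 5356.9782 cycles

5356.9782 cycles


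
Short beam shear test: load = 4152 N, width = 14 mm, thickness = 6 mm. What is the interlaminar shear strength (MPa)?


ILSS = 3F/(4bh) = 3*4152/(4*14*6) = 37.07 MPa

37.07 MPa


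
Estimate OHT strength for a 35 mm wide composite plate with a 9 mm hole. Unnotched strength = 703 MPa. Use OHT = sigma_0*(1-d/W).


OHT = sigma_0*(1-d/W) = 703*(1-9/35) = 522.2 MPa

522.2 MPa


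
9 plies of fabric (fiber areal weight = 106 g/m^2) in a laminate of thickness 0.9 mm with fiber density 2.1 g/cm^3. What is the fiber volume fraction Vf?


Vf = n * FAW / (rho_f * h * 1000) = 9 * 106 / (2.1 * 0.9 * 1000) = 0.5048

0.5048


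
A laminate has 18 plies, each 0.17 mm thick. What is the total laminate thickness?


h = n * t_ply = 18 * 0.17 = 3.06 mm

3.06 mm


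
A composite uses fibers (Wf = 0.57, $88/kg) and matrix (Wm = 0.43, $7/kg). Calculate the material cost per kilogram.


Cost = cost_f*Wf + cost_m*Wm = 88*0.57 + 7*0.43 = $53.17/kg

$53.17/kg


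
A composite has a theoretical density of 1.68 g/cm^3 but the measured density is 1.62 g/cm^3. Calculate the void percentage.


Void% = (rho_theo - rho_actual)/rho_theo * 100 = (1.68 - 1.62)/1.68 * 100 = 3.57%

3.57%


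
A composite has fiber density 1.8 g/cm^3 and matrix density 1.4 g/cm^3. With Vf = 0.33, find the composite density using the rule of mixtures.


rho_c = rho_f*Vf + rho_m*(1-Vf) = 1.8*0.33 + 1.4*0.67 = 1.532 g/cm^3

1.532 g/cm^3


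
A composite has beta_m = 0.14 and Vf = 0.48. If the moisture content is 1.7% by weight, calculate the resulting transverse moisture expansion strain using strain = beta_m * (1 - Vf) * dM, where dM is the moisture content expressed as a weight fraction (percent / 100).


dM = 1.7/100 = 0.017
strain = beta_m * (1-Vf) * dM = 0.14 * 0.52 * 0.017 = 0.0012376

0.0012376


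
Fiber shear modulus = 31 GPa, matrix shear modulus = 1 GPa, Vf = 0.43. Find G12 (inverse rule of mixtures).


1/G12 = Vf/Gf + (1-Vf)/Gm = 0.43/31 + 0.57/1
G12 = 1.71 GPa

1.71 GPa


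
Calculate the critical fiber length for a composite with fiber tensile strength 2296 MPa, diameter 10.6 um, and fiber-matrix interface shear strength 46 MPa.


Lc = sigma_f * d / (2 * tau_i) = 2296 * 10.6 / (2 * 46) = 264.5 um

264.5 um


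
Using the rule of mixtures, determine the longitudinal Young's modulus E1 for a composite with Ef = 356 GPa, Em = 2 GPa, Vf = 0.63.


E1 = Ef*Vf + Em*(1-Vf) = 356*0.63 + 2*0.37 = 225.02 GPa

225.02 GPa


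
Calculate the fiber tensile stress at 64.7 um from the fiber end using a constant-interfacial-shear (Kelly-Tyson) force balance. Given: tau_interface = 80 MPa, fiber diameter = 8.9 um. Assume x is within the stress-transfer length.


Force balance: sigma_f * (pi*d^2/4) = tau * (pi*d) * x  ->  sigma_f = 4 * tau * x / d
sigma_f = 4 * 80 * 64.7 / 8.9 = 2326.3 MPa

2326.3 MPa


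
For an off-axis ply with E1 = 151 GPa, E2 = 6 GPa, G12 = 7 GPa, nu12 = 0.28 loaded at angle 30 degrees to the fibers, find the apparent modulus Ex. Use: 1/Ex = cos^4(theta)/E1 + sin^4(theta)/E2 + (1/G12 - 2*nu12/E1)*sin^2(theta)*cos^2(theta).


cos^4(30) = 0.5625, sin^4(30) = 0.0625, sin^2(30)*cos^2(30) = 0.1875
1/G12 - 2*nu12/E1 = 1/7 - 2*0.28/151 = 0.139149 GPa^-1
1/Ex = 0.5625/151 + 0.0625/6 + 0.139149*0.1875 = 0.0402322 GPa^-1
Ex = 24.86 GPa

24.86 GPa


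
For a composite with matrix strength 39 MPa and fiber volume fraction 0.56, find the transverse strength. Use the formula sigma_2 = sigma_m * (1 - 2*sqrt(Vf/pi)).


factor = 1 - 2*sqrt(0.56/pi) = 0.1556
sigma_2 = 39 * 0.1556 = 6.07 MPa

6.07 MPa


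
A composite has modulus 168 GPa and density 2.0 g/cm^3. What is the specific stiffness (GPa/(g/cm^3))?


Specific stiffness = E/rho = 168/2.0 = 84.0 GPa/(g/cm^3)

84.0 GPa/(g/cm^3)


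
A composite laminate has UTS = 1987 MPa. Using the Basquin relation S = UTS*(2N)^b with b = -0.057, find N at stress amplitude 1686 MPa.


N = 0.5 * (S/UTS)^(1/b) = 0.5 * (1686/1987)^(1/-0.057) = 8.9239 cycles

8.9239 cycles


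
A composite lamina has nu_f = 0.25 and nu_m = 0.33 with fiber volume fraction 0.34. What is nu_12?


nu_12 = nu_f*Vf + nu_m*(1-Vf) = 0.25*0.34 + 0.33*0.66 = 0.3028

0.3028


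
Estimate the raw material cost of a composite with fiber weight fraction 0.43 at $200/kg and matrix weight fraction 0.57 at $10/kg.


Cost = cost_f*Wf + cost_m*Wm = 200*0.43 + 10*0.57 = $91.7/kg

$91.7/kg


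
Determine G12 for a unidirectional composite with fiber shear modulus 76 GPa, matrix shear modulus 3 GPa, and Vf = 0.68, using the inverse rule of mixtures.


1/G12 = Vf/Gf + (1-Vf)/Gm = 0.68/76 + 0.32/3
G12 = 8.65 GPa

8.65 GPa


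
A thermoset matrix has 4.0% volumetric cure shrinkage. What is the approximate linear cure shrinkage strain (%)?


Linear shrinkage ≈ vol_shrink/3 = 4.0/3 = 1.333%

1.333%


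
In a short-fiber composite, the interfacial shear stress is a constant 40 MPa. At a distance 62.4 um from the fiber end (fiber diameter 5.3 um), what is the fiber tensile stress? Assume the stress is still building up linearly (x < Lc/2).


Force balance: sigma_f * (pi*d^2/4) = tau * (pi*d) * x  ->  sigma_f = 4 * tau * x / d
sigma_f = 4 * 40 * 62.4 / 5.3 = 1883.8 MPa

1883.8 MPa


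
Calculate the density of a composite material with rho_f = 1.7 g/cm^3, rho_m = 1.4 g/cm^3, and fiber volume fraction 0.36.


rho_c = rho_f*Vf + rho_m*(1-Vf) = 1.7*0.36 + 1.4*0.64 = 1.508 g/cm^3

1.508 g/cm^3


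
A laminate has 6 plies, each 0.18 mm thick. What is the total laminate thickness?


h = n * t_ply = 6 * 0.18 = 1.08 mm

1.08 mm


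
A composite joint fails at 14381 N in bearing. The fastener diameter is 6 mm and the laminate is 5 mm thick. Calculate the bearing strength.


sigma_br = F/(d*h) = 14381/(6*5) = 479.4 MPa

479.4 MPa


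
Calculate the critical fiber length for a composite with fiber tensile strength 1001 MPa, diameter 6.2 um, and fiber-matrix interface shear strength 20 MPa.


Lc = sigma_f * d / (2 * tau_i) = 1001 * 6.2 / (2 * 20) = 155.2 um

155.2 um


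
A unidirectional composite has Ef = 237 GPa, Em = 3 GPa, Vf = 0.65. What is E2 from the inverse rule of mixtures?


1/E2 = Vf/Ef + (1-Vf)/Em = 0.65/237 + 0.35/3
E2 = 8.37 GPa

8.37 GPa


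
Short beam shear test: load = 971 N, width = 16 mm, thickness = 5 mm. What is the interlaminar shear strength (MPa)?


ILSS = 3F/(4bh) = 3*971/(4*16*5) = 9.1 MPa

9.1 MPa


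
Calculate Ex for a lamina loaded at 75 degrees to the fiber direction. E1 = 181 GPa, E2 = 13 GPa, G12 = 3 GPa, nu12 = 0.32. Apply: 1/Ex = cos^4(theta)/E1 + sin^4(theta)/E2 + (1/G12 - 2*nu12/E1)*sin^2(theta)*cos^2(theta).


cos^4(75) = 0.004487, sin^4(75) = 0.870513, sin^2(75)*cos^2(75) = 0.0625
1/G12 - 2*nu12/E1 = 1/3 - 2*0.32/181 = 0.329797 GPa^-1
1/Ex = 0.004487/181 + 0.870513/13 + 0.329797*0.0625 = 0.0875996 GPa^-1
Ex = 11.42 GPa

11.42 GPa


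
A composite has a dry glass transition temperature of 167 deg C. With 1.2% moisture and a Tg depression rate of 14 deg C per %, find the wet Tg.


Tg_wet = Tg_dry - k*moisture = 167 - 14*1.2 = 150.2 deg C

150.2 deg C


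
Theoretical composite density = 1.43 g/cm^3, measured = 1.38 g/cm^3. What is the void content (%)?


Void% = (rho_theo - rho_actual)/rho_theo * 100 = (1.43 - 1.38)/1.43 * 100 = 3.5%

3.5%


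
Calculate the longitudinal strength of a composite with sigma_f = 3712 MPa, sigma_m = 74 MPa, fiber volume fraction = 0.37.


sigma_1 = sigma_f*Vf + sigma_m*(1-Vf) = 3712*0.37 + 74*0.63 = 1420.1 MPa

1420.1 MPa


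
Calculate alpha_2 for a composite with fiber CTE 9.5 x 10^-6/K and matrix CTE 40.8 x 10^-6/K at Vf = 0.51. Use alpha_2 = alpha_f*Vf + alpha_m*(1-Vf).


alpha_2 = alpha_f*Vf + alpha_m*(1-Vf) = 9.5*0.51 + 40.8*0.49 = 24.8 x 10^-6/K

24.8 x 10^-6/K


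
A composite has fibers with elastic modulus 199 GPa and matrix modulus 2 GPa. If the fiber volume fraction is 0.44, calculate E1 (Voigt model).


E1 = Ef*Vf + Em*(1-Vf) = 199*0.44 + 2*0.56 = 88.68 GPa

88.68 GPa


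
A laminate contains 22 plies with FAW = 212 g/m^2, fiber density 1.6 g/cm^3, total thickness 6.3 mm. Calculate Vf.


Vf = n * FAW / (rho_f * h * 1000) = 22 * 212 / (1.6 * 6.3 * 1000) = 0.4627

0.4627


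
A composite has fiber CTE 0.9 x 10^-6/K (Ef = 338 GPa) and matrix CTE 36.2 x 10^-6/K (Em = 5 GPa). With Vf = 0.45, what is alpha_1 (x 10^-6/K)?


E1 = Ef*Vf + Em*(1-Vf) = 154.85
alpha_1 = (alpha_f*Ef*Vf + alpha_m*Em*(1-Vf))/E1 = 1.53 x 10^-6/K

1.53 x 10^-6/K


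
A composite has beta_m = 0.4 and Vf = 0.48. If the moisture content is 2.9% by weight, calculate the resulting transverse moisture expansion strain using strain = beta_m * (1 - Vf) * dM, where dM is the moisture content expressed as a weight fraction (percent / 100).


dM = 2.9/100 = 0.029
strain = beta_m * (1-Vf) * dM = 0.4 * 0.52 * 0.029 = 0.006032

0.006032


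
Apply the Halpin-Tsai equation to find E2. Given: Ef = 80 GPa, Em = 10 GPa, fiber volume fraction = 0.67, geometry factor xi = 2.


eta = (Ef/Em - 1)/(Ef/Em + xi) = (8.0 - 1)/(8.0 + 2) = 0.7
E2 = Em*(1+xi*eta*Vf)/(1-eta*Vf) = 36.5 GPa

36.5 GPa


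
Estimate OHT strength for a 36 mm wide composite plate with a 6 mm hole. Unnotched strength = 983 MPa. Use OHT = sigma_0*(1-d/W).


OHT = sigma_0*(1-d/W) = 983*(1-6/36) = 819.2 MPa

819.2 MPa


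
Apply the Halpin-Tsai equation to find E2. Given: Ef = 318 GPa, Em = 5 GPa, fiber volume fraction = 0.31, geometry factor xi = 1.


eta = (Ef/Em - 1)/(Ef/Em + xi) = (63.6 - 1)/(63.6 + 1) = 0.969
E2 = Em*(1+xi*eta*Vf)/(1-eta*Vf) = 9.29 GPa

9.29 GPa


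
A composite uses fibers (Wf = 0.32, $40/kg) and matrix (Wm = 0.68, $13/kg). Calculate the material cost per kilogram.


Cost = cost_f*Wf + cost_m*Wm = 40*0.32 + 13*0.68 = $21.64/kg

$21.64/kg


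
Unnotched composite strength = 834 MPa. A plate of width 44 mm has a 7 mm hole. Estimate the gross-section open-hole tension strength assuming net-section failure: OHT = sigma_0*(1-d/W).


OHT = sigma_0*(1-d/W) = 834*(1-7/44) = 701.3 MPa

701.3 MPa


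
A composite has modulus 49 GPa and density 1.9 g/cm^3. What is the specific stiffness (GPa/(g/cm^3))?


Specific stiffness = E/rho = 49/1.9 = 25.8 GPa/(g/cm^3)

25.8 GPa/(g/cm^3)


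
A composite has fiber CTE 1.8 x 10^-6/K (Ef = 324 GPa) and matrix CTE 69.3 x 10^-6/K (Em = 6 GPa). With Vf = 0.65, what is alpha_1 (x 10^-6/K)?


E1 = Ef*Vf + Em*(1-Vf) = 212.7
alpha_1 = (alpha_f*Ef*Vf + alpha_m*Em*(1-Vf))/E1 = 2.47 x 10^-6/K

2.47 x 10^-6/K


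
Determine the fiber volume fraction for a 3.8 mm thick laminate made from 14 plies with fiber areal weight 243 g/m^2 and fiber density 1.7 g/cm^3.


Vf = n * FAW / (rho_f * h * 1000) = 14 * 243 / (1.7 * 3.8 * 1000) = 0.5266

0.5266


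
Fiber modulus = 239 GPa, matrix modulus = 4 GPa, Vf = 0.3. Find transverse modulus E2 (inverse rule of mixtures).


1/E2 = Vf/Ef + (1-Vf)/Em = 0.3/239 + 0.7/4
E2 = 5.67 GPa

5.67 GPa


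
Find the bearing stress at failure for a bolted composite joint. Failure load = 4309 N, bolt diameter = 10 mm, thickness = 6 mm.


sigma_br = F/(d*h) = 4309/(10*6) = 71.8 MPa

71.8 MPa


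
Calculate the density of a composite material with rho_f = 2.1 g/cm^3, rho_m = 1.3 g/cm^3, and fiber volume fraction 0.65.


rho_c = rho_f*Vf + rho_m*(1-Vf) = 2.1*0.65 + 1.3*0.35 = 1.82 g/cm^3

1.82 g/cm^3


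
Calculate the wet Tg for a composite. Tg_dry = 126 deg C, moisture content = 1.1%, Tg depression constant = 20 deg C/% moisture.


Tg_wet = Tg_dry - k*moisture = 126 - 20*1.1 = 104.0 deg C

104.0 deg C


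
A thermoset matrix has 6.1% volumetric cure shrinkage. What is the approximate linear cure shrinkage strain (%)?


Linear shrinkage ≈ vol_shrink/3 = 6.1/3 = 2.033%

2.033%


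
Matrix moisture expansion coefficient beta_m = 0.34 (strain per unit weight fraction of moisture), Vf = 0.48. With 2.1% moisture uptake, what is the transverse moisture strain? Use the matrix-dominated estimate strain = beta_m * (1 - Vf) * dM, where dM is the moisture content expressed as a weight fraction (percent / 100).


dM = 2.1/100 = 0.021
strain = beta_m * (1-Vf) * dM = 0.34 * 0.52 * 0.021 = 0.0037128

0.0037128


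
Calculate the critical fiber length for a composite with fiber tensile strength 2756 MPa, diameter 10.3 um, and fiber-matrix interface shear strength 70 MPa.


Lc = sigma_f * d / (2 * tau_i) = 2756 * 10.3 / (2 * 70) = 202.8 um

202.8 um


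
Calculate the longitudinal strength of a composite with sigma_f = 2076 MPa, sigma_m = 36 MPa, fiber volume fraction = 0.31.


sigma_1 = sigma_f*Vf + sigma_m*(1-Vf) = 2076*0.31 + 36*0.69 = 668.4 MPa

668.4 MPa


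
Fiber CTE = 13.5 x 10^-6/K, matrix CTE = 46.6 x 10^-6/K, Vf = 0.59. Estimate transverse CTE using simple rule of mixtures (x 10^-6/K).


alpha_2 = alpha_f*Vf + alpha_m*(1-Vf) = 13.5*0.59 + 46.6*0.41 = 27.1 x 10^-6/K

27.1 x 10^-6/K


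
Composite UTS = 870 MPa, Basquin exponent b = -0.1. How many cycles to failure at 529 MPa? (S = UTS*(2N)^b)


N = 0.5 * (S/UTS)^(1/b) = 0.5 * (529/870)^(1/-0.1) = 72.3779 cycles

72.3779 cycles


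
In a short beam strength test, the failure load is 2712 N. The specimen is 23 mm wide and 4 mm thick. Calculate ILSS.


ILSS = 3F/(4bh) = 3*2712/(4*23*4) = 22.11 MPa

22.11 MPa


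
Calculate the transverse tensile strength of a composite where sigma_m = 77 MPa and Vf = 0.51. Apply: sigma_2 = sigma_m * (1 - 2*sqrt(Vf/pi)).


factor = 1 - 2*sqrt(0.51/pi) = 0.1942
sigma_2 = 77 * 0.1942 = 14.95 MPa

14.95 MPa


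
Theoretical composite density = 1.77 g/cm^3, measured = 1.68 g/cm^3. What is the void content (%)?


Void% = (rho_theo - rho_actual)/rho_theo * 100 = (1.77 - 1.68)/1.77 * 100 = 5.08%

5.08%


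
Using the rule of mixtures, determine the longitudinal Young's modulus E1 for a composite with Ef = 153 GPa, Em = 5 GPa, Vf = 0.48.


E1 = Ef*Vf + Em*(1-Vf) = 153*0.48 + 5*0.52 = 76.04 GPa

76.04 GPa


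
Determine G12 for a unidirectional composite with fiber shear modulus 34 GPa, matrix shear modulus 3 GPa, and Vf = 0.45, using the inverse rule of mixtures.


1/G12 = Vf/Gf + (1-Vf)/Gm = 0.45/34 + 0.55/3
G12 = 5.09 GPa

5.09 GPa


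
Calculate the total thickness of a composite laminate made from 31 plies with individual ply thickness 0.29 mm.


h = n * t_ply = 31 * 0.29 = 8.99 mm

8.99 mm


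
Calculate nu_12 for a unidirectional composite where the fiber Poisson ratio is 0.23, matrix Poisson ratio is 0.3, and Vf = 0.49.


nu_12 = nu_f*Vf + nu_m*(1-Vf) = 0.23*0.49 + 0.3*0.51 = 0.2657

0.2657


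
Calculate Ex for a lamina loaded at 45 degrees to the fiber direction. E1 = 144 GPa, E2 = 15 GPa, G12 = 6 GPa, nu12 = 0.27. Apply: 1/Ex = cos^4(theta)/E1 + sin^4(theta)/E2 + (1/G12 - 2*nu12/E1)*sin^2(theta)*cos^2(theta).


cos^4(45) = 0.25, sin^4(45) = 0.25, sin^2(45)*cos^2(45) = 0.25
1/G12 - 2*nu12/E1 = 1/6 - 2*0.27/144 = 0.162917 GPa^-1
1/Ex = 0.25/144 + 0.25/15 + 0.162917*0.25 = 0.0591319 GPa^-1
Ex = 16.91 GPa

16.91 GPa


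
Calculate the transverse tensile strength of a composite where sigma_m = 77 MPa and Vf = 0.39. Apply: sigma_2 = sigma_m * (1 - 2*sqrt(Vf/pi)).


factor = 1 - 2*sqrt(0.39/pi) = 0.2953
sigma_2 = 77 * 0.2953 = 22.74 MPa

22.74 MPa


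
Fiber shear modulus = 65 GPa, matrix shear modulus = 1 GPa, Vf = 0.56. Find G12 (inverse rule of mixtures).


1/G12 = Vf/Gf + (1-Vf)/Gm = 0.56/65 + 0.44/1
G12 = 2.23 GPa

2.23 GPa


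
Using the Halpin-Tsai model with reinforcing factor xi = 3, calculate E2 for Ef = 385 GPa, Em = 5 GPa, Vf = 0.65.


eta = (Ef/Em - 1)/(Ef/Em + xi) = (77.0 - 1)/(77.0 + 3) = 0.95
E2 = Em*(1+xi*eta*Vf)/(1-eta*Vf) = 37.29 GPa

37.29 GPa


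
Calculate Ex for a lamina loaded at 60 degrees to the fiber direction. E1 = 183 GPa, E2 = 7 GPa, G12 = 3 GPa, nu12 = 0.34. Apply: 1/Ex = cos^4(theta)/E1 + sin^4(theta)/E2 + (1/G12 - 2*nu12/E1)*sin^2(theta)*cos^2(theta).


cos^4(60) = 0.0625, sin^4(60) = 0.5625, sin^2(60)*cos^2(60) = 0.1875
1/G12 - 2*nu12/E1 = 1/3 - 2*0.34/183 = 0.329617 GPa^-1
1/Ex = 0.0625/183 + 0.5625/7 + 0.329617*0.1875 = 0.142502 GPa^-1
Ex = 7.02 GPa

7.02 GPa


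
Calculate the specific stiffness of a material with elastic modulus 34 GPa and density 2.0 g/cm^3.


Specific stiffness = E/rho = 34/2.0 = 17.0 GPa/(g/cm^3)

17.0 GPa/(g/cm^3)


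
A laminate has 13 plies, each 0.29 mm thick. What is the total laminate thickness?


h = n * t_ply = 13 * 0.29 = 3.77 mm

3.77 mm


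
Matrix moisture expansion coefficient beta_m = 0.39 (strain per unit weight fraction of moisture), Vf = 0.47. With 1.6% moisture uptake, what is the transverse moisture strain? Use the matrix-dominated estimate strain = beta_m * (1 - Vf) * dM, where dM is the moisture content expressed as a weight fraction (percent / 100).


dM = 1.6/100 = 0.016
strain = beta_m * (1-Vf) * dM = 0.39 * 0.53 * 0.016 = 0.0033072

0.0033072


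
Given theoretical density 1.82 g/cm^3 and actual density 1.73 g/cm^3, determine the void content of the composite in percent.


Void% = (rho_theo - rho_actual)/rho_theo * 100 = (1.82 - 1.73)/1.82 * 100 = 4.95%

4.95%


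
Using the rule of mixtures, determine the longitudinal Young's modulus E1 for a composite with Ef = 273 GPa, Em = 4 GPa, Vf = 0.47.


E1 = Ef*Vf + Em*(1-Vf) = 273*0.47 + 4*0.53 = 130.43 GPa

130.43 GPa


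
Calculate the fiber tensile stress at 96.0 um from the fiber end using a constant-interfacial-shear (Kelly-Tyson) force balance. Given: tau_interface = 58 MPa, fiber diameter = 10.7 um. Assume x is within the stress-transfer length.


Force balance: sigma_f * (pi*d^2/4) = tau * (pi*d) * x  ->  sigma_f = 4 * tau * x / d
sigma_f = 4 * 58 * 96.0 / 10.7 = 2081.5 MPa

2081.5 MPa


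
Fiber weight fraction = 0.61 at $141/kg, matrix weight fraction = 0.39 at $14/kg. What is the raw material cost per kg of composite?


Cost = cost_f*Wf + cost_m*Wm = 141*0.61 + 14*0.39 = $91.47/kg

$91.47/kg


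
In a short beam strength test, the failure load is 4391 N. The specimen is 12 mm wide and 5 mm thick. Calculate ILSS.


ILSS = 3F/(4bh) = 3*4391/(4*12*5) = 54.89 MPa

54.89 MPa


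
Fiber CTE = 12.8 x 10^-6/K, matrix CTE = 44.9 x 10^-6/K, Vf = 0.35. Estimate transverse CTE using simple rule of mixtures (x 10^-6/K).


alpha_2 = alpha_f*Vf + alpha_m*(1-Vf) = 12.8*0.35 + 44.9*0.65 = 33.7 x 10^-6/K

33.7 x 10^-6/K


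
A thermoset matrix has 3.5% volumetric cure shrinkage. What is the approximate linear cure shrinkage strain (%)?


Linear shrinkage ≈ vol_shrink/3 = 3.5/3 = 1.167%

1.167%


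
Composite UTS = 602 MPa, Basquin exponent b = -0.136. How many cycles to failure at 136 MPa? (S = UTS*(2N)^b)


N = 0.5 * (S/UTS)^(1/b) = 0.5 * (136/602)^(1/-0.136) = 28144.4916 cycles

28144.4916 cycles


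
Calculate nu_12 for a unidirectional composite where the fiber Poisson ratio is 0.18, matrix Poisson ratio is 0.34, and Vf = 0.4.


nu_12 = nu_f*Vf + nu_m*(1-Vf) = 0.18*0.4 + 0.34*0.6 = 0.276

0.276


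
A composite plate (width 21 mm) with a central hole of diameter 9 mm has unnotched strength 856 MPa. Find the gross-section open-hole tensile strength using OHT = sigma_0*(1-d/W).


OHT = sigma_0*(1-d/W) = 856*(1-9/21) = 489.1 MPa

489.1 MPa


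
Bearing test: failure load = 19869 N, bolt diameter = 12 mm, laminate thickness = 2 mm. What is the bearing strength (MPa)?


sigma_br = F/(d*h) = 19869/(12*2) = 827.9 MPa

827.9 MPa


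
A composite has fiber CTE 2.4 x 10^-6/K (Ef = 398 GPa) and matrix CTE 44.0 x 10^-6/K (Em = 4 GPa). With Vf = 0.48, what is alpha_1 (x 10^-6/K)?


E1 = Ef*Vf + Em*(1-Vf) = 193.12
alpha_1 = (alpha_f*Ef*Vf + alpha_m*Em*(1-Vf))/E1 = 2.85 x 10^-6/K

2.85 x 10^-6/K


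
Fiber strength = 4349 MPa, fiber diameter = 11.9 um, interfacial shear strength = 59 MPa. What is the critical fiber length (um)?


Lc = sigma_f * d / (2 * tau_i) = 4349 * 11.9 / (2 * 59) = 438.6 um

438.6 um


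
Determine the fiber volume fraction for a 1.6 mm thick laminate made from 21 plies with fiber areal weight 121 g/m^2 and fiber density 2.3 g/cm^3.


Vf = n * FAW / (rho_f * h * 1000) = 21 * 121 / (2.3 * 1.6 * 1000) = 0.6905

0.6905


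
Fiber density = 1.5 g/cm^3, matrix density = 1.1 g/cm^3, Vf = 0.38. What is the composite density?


rho_c = rho_f*Vf + rho_m*(1-Vf) = 1.5*0.38 + 1.1*0.62 = 1.252 g/cm^3

1.252 g/cm^3


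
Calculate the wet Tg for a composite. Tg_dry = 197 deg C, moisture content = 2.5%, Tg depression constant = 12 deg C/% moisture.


Tg_wet = Tg_dry - k*moisture = 197 - 12*2.5 = 167.0 deg C

167.0 deg C


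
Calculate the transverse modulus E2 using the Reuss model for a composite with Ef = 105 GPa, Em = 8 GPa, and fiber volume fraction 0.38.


1/E2 = Vf/Ef + (1-Vf)/Em = 0.38/105 + 0.62/8
E2 = 12.33 GPa

12.33 GPa


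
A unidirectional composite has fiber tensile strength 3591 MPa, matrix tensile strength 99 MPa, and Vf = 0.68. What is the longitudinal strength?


sigma_1 = sigma_f*Vf + sigma_m*(1-Vf) = 3591*0.68 + 99*0.32 = 2473.6 MPa

2473.6 MPa


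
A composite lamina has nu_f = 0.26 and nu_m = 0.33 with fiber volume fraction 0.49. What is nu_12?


nu_12 = nu_f*Vf + nu_m*(1-Vf) = 0.26*0.49 + 0.33*0.51 = 0.2957

0.2957


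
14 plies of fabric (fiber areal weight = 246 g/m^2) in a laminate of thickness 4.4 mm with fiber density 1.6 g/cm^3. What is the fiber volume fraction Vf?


Vf = n * FAW / (rho_f * h * 1000) = 14 * 246 / (1.6 * 4.4 * 1000) = 0.4892

0.4892


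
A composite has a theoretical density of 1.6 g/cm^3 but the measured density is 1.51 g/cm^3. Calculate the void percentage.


Void% = (rho_theo - rho_actual)/rho_theo * 100 = (1.6 - 1.51)/1.6 * 100 = 5.63%

5.63%


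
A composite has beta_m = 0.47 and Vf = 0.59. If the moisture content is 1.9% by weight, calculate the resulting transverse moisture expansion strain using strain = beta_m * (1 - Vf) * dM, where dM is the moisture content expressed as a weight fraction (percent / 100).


dM = 1.9/100 = 0.019
strain = beta_m * (1-Vf) * dM = 0.47 * 0.41 * 0.019 = 0.0036613

0.0036613


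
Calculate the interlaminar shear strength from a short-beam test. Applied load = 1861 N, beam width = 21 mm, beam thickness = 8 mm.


ILSS = 3F/(4bh) = 3*1861/(4*21*8) = 8.31 MPa

8.31 MPa


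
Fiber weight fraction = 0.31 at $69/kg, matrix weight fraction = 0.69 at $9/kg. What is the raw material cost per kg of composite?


Cost = cost_f*Wf + cost_m*Wm = 69*0.31 + 9*0.69 = $27.6/kg

$27.6/kg


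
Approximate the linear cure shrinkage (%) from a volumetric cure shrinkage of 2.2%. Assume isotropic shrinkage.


Linear shrinkage ≈ vol_shrink/3 = 2.2/3 = 0.733%

0.733%


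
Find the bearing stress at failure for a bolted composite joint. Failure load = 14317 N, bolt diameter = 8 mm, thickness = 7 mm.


sigma_br = F/(d*h) = 14317/(8*7) = 255.7 MPa

255.7 MPa


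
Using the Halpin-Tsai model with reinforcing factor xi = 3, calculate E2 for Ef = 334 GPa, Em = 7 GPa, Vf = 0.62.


eta = (Ef/Em - 1)/(Ef/Em + xi) = (47.7143 - 1)/(47.7143 + 3) = 0.9211
E2 = Em*(1+xi*eta*Vf)/(1-eta*Vf) = 44.28 GPa

44.28 GPa


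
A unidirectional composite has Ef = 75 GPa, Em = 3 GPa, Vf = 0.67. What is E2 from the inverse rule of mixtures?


1/E2 = Vf/Ef + (1-Vf)/Em = 0.67/75 + 0.33/3
E2 = 8.41 GPa

8.41 GPa


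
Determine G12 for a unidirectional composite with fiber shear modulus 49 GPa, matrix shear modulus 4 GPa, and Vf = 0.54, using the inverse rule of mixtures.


1/G12 = Vf/Gf + (1-Vf)/Gm = 0.54/49 + 0.46/4
G12 = 7.94 GPa

7.94 GPa


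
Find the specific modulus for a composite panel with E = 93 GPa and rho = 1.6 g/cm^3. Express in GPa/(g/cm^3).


Specific stiffness = E/rho = 93/1.6 = 58.1 GPa/(g/cm^3)

58.1 GPa/(g/cm^3)


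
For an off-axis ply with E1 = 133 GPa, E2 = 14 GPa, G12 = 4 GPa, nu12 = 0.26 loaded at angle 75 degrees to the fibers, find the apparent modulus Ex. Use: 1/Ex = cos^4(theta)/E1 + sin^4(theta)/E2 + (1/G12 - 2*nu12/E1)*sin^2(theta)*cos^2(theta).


cos^4(75) = 0.004487, sin^4(75) = 0.870513, sin^2(75)*cos^2(75) = 0.0625
1/G12 - 2*nu12/E1 = 1/4 - 2*0.26/133 = 0.24609 GPa^-1
1/Ex = 0.004487/133 + 0.870513/14 + 0.24609*0.0625 = 0.0775939 GPa^-1
Ex = 12.89 GPa

12.89 GPa


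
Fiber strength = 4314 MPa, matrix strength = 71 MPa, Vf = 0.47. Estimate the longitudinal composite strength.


sigma_1 = sigma_f*Vf + sigma_m*(1-Vf) = 4314*0.47 + 71*0.53 = 2065.2 MPa

2065.2 MPa


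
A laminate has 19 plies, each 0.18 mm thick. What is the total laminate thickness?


h = n * t_ply = 19 * 0.18 = 3.42 mm

3.42 mm


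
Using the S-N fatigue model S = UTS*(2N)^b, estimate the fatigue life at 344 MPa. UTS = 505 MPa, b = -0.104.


N = 0.5 * (S/UTS)^(1/b) = 0.5 * (344/505)^(1/-0.104) = 20.0526 cycles

20.0526 cycles


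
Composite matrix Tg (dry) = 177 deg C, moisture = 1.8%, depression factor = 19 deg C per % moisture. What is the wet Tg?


Tg_wet = Tg_dry - k*moisture = 177 - 19*1.8 = 142.8 deg C

142.8 deg C


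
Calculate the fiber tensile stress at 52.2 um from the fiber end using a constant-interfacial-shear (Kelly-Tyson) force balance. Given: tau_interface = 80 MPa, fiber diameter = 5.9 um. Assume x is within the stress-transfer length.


Force balance: sigma_f * (pi*d^2/4) = tau * (pi*d) * x  ->  sigma_f = 4 * tau * x / d
sigma_f = 4 * 80 * 52.2 / 5.9 = 2831.2 MPa

2831.2 MPa
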